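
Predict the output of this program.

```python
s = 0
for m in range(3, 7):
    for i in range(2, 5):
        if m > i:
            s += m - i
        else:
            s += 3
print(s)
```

m=3,i=2: 3>2, s = 0+1 = 1
m=3,i=3: not 3>3, s = 1+3 = 4
m=3,i=4: not 3>4, s = 4+3 = 7
m=4,i=2: 4>2, s = 7+2 = 9
m=4,i=3: 4>3, s = 9+1 = 10
m=4,i=4: not 4>4, s = 10+3 = 13
m=5,i=2: 5>2, s = 13+3 = 16
m=5,i=3: 5>3, s = 16+2 = 18
m=5,i=4: 5>4, s = 18+1 = 19
m=6,i=2: 6>2, s = 19+4 = 23
m=6,i=3: 6>3, s = 23+3 = 26
m=6,i=4: 6>4, s = 26+2 = 28

28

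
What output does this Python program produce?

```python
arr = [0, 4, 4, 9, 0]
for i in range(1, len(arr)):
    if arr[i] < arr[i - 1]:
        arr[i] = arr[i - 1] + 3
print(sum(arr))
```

i=1: 4>=0, unchanged → [0, 4, 4, 9, 0]
i=2: 4>=4, unchanged → [0, 4, 4, 9, 0]
i=3: 9>=4, unchanged → [0, 4, 4, 9, 0]
i=4: 0<9, arr[4] = 9+3 = 12 → [0, 4, 4, 9, 12]
sum = 29

29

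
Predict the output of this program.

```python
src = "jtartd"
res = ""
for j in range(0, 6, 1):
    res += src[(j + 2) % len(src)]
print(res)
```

j=0: add src[2]='a' → 'a'
j=1: add src[3]='r' → 'ar'
j=2: add src[4]='t' → 'art'
j=3: add src[5]='d' → 'artd'
j=4: add src[0]='j' → 'artdj'
j=5: add src[1]='t' → 'artdjt'

artdjt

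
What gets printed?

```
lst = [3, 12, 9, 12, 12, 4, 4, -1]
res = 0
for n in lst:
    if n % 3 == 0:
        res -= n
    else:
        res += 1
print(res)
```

-45

n=3: %3==0, res = 0-3 = -3
n=12: %3==0, res = (-3)-12 = -15
n=9: %3==0, res = (-15)-9 = -24
n=12: %3==0, res = (-24)-12 = -36
n=12: %3==0, res = (-36)-12 = -48
n=4: not %3==0, res = (-48)+1 = -47
n=4: not %3==0, res = (-47)+1 = -46
n=-1: not %3==0, res = (-46)+1 = -45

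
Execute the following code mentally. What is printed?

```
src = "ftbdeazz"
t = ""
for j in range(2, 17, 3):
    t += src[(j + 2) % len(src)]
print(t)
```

j=2: add src[4]='e' → 'e'
j=5: add src[7]='z' → 'ez'
j=8: add src[2]='b' → 'ezb'
j=11: add src[5]='a' → 'ezba'
j=14: add src[0]='f' → 'ezbaf'

ezbaf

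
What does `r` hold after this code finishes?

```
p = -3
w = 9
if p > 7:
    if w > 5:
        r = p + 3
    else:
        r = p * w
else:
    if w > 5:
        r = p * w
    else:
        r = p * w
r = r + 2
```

p=-3, w=9
p > 7 is False; w > 5 is True
→ r = p * w = -27
r = (-27)+2 = -25

-25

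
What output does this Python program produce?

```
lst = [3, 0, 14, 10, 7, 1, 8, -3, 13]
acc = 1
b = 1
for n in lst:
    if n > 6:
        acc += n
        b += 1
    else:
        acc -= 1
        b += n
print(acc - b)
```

n=3: not >6, acc = 1-1 = 0; b=4
n=0: not >6, acc = 0-1 = -1; b=4
n=14: >6, acc = (-1)+14 = 13; b=5
n=10: >6, acc = 13+10 = 23; b=6
n=7: >6, acc = 23+7 = 30; b=7
n=1: not >6, acc = 30-1 = 29; b=8
n=8: >6, acc = 29+8 = 37; b=9
n=-3: not >6, acc = 37-1 = 36; b=6
n=13: >6, acc = 36+13 = 49; b=7
acc-b = 49-7 = 42

42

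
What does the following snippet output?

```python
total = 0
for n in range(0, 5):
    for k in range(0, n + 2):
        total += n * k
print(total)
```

105

n=0,k=0: total = 0+0 = 0
n=0,k=1: total = 0+0 = 0
n=1,k=0: total = 0+0 = 0
n=1,k=1: total = 0+1 = 1
n=1,k=2: total = 1+2 = 3
n=2,k=0: total = 3+0 = 3
n=2,k=1: total = 3+2 = 5
n=2,k=2: total = 5+4 = 9
n=2,k=3: total = 9+6 = 15
n=3,k=0: total = 15+0 = 15
n=3,k=1: total = 15+3 = 18
n=3,k=2: total = 18+6 = 24
n=3,k=3: total = 24+9 = 33
n=3,k=4: total = 33+12 = 45
n=4,k=0: total = 45+0 = 45
n=4,k=1: total = 45+4 = 49
n=4,k=2: total = 49+8 = 57
n=4,k=3: total = 57+12 = 69
n=4,k=4: total = 69+16 = 85
n=4,k=5: total = 85+20 = 105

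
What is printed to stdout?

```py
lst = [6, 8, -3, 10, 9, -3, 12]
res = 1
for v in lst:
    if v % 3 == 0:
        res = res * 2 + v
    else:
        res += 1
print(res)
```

v=6: %3==0, res = 1*2+6 = 8
v=8: not %3==0, res = 8+1 = 9
v=-3: %3==0, res = 9*2+(-3) = 15
v=10: not %3==0, res = 15+1 = 16
v=9: %3==0, res = 16*2+9 = 41
v=-3: %3==0, res = 41*2+(-3) = 79
v=12: %3==0, res = 79*2+12 = 170

170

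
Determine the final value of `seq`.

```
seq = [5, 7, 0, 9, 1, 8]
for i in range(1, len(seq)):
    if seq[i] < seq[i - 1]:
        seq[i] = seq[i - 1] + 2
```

[5, 7, 9, 9, 11, 13]

i=1: 7>=5, unchanged → [5, 7, 0, 9, 1, 8]
i=2: 0<7, seq[2] = 7+2 = 9 → [5, 7, 9, 9, 1, 8]
i=3: 9>=9, unchanged → [5, 7, 9, 9, 1, 8]
i=4: 1<9, seq[4] = 9+2 = 11 → [5, 7, 9, 9, 11, 8]
i=5: 8<11, seq[5] = 11+2 = 13 → [5, 7, 9, 9, 11, 13]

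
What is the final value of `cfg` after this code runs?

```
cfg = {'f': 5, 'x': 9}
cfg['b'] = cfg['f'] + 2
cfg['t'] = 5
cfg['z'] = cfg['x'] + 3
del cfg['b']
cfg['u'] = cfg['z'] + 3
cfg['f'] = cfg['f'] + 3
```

cfg['b'] = cfg['f']+2 = 7 → {'f': 5, 'x': 9, 'b': 7}
cfg['t'] = 5 → {'f': 5, 'x': 9, 'b': 7, 't': 5}
cfg['z'] = cfg['x']+3 = 12 → {'f': 5, 'x': 9, 'b': 7, 't': 5, 'z': 12}
del 'b' → {'f': 5, 'x': 9, 't': 5, 'z': 12}
cfg['u'] = cfg['z']+3 = 15 → {'f': 5, 'x': 9, 't': 5, 'z': 12, 'u': 15}
cfg['f'] = cfg['f']+3 = 8 → {'f': 8, 'x': 9, 't': 5, 'z': 12, 'u': 15}

{'f': 8, 'x': 9, 't': 5, 'z': 12, 'u': 15}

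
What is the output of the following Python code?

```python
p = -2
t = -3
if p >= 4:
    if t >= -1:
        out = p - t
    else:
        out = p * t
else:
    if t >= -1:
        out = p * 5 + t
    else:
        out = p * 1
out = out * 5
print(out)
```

p=-2, t=-3
p >= 4 is False; t >= -1 is False
→ out = p * 1 = -2
out = (-2)*5 = -10

-10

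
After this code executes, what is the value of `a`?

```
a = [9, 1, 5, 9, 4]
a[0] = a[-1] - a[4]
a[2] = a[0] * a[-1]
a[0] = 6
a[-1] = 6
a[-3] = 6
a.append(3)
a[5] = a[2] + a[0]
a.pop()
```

[6, 1, 6, 9, 6]

a[0] = a[-1]-a[4] = 4-4 = 0 → [0, 1, 5, 9, 4]
a[2] = a[0]*a[-1] = 0*4 = 0 → [0, 1, 0, 9, 4]
a[0] = 6 → [6, 1, 0, 9, 4]
a[-1] = 6 → [6, 1, 0, 9, 6]
a[-3] = 6 → [6, 1, 6, 9, 6]
append 3 → [6, 1, 6, 9, 6, 3]
a[5] = a[2]+a[0] = 6+6 = 12 → [6, 1, 6, 9, 6, 12]
pop() removes 12 → [6, 1, 6, 9, 6]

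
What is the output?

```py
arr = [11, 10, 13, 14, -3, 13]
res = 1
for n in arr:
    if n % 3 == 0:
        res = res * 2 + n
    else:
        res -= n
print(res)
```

-110

n=11: not %3==0, res = 1-11 = -10
n=10: not %3==0, res = (-10)-10 = -20
n=13: not %3==0, res = (-20)-13 = -33
n=14: not %3==0, res = (-33)-14 = -47
n=-3: %3==0, res = (-47)*2+(-3) = -97
n=13: not %3==0, res = (-97)-13 = -110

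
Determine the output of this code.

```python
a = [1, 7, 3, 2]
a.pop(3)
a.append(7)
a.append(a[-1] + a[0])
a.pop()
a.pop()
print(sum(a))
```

11

pop(3) removes 2 → [1, 7, 3]
append 7 → [1, 7, 3, 7]
append a[-1]+a[0] = 7+1 = 8 → [1, 7, 3, 7, 8]
pop() removes 8 → [1, 7, 3, 7]
pop() removes 7 → [1, 7, 3]
sum = 11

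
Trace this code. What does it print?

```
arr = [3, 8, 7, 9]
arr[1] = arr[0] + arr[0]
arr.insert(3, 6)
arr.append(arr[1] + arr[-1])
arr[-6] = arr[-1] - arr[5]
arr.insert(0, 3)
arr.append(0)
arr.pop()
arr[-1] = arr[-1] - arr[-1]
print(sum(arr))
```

arr[1] = arr[0]+arr[0] = 3+3 = 6 → [3, 6, 7, 9]
insert 6 at 3 → [3, 6, 7, 6, 9]
append arr[1]+arr[-1] = 6+9 = 15 → [3, 6, 7, 6, 9, 15]
arr[-6] = arr[-1]-arr[5] = 15-15 = 0 → [0, 6, 7, 6, 9, 15]
insert 3 at 0 → [3, 0, 6, 7, 6, 9, 15]
append 0 → [3, 0, 6, 7, 6, 9, 15, 0]
pop() removes 0 → [3, 0, 6, 7, 6, 9, 15]
arr[-1] = arr[-1]-arr[-1] = 15-15 = 0 → [3, 0, 6, 7, 6, 9, 0]
sum = 31

31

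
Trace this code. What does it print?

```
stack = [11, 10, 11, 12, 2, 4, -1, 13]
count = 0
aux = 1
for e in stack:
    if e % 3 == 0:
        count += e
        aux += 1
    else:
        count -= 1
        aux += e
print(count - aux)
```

e=11: not %3==0, count = 0-1 = -1; aux=12
e=10: not %3==0, count = (-1)-1 = -2; aux=22
e=11: not %3==0, count = (-2)-1 = -3; aux=33
e=12: %3==0, count = (-3)+12 = 9; aux=34
e=2: not %3==0, count = 9-1 = 8; aux=36
e=4: not %3==0, count = 8-1 = 7; aux=40
e=-1: not %3==0, count = 7-1 = 6; aux=39
e=13: not %3==0, count = 6-1 = 5; aux=52
count-aux = 5-52 = -47

-47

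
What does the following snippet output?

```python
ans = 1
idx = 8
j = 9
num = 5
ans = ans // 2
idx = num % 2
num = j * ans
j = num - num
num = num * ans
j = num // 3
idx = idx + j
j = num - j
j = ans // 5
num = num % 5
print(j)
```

ans = 1//2 = 0
idx = 5%2 = 1
num = 9*0 = 0
j = 0-0 = 0
num = 0*0 = 0
j = 0//3 = 0
idx = 1+0 = 1
j = 0-0 = 0
j = 0//5 = 0
num = 0%5 = 0

0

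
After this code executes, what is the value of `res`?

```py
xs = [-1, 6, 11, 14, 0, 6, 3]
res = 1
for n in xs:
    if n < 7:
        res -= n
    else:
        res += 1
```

n=-1: <7, res = 1-(-1) = 2
n=6: <7, res = 2-6 = -4
n=11: not <7, res = (-4)+1 = -3
n=14: not <7, res = (-3)+1 = -2
n=0: <7, res = (-2)-0 = -2
n=6: <7, res = (-2)-6 = -8
n=3: <7, res = (-8)-3 = -11

-11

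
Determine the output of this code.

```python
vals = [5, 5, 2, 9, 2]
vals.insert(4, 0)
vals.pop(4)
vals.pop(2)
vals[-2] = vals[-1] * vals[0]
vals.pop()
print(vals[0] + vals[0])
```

insert 0 at 4 → [5, 5, 2, 9, 0, 2]
pop(4) removes 0 → [5, 5, 2, 9, 2]
pop(2) removes 2 → [5, 5, 9, 2]
vals[-2] = vals[-1]*vals[0] = 2*5 = 10 → [5, 5, 10, 2]
pop() removes 2 → [5, 5, 10]
vals[0]+vals[0] = 5+5 = 10

10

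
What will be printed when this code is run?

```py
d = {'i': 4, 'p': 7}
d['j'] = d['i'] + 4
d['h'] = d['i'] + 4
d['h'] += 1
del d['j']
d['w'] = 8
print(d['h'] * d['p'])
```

63

d['j'] = d['i']+4 = 8 → {'i': 4, 'p': 7, 'j': 8}
d['h'] = d['i']+4 = 8 → {'i': 4, 'p': 7, 'j': 8, 'h': 8}
d['h'] = 8+1 = 9 → {'i': 4, 'p': 7, 'j': 8, 'h': 9}
del 'j' → {'i': 4, 'p': 7, 'h': 9}
d['w'] = 8 → {'i': 4, 'p': 7, 'h': 9, 'w': 8}
d['h']*d['p'] = 9*7 = 63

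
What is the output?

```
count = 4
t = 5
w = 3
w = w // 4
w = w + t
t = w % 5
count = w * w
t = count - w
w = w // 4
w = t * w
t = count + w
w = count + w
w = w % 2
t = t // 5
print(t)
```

w = 3//4 = 0
w = 0+5 = 5
t = 5%5 = 0
count = 5*5 = 25
t = 25-5 = 20
w = 5//4 = 1
w = 20*1 = 20
t = 25+20 = 45
w = 25+20 = 45
w = 45%2 = 1
t = 45//5 = 9

9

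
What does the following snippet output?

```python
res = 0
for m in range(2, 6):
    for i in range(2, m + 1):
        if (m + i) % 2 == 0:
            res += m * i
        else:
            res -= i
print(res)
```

66

m=2,i=2: even sum, res = 0+4 = 4
m=3,i=2: odd sum, res = 4-2 = 2
m=3,i=3: even sum, res = 2+9 = 11
m=4,i=2: even sum, res = 11+8 = 19
m=4,i=3: odd sum, res = 19-3 = 16
m=4,i=4: even sum, res = 16+16 = 32
m=5,i=2: odd sum, res = 32-2 = 30
m=5,i=3: even sum, res = 30+15 = 45
m=5,i=4: odd sum, res = 45-4 = 41
m=5,i=5: even sum, res = 41+25 = 66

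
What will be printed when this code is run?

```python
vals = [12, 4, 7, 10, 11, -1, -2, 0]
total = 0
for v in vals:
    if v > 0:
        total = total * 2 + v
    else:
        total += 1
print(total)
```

286

v=12: >0, total = 0*2+12 = 12
v=4: >0, total = 12*2+4 = 28
v=7: >0, total = 28*2+7 = 63
v=10: >0, total = 63*2+10 = 136
v=11: >0, total = 136*2+11 = 283
v=-1: not >0, total = 283+1 = 284
v=-2: not >0, total = 284+1 = 285
v=0: not >0, total = 285+1 = 286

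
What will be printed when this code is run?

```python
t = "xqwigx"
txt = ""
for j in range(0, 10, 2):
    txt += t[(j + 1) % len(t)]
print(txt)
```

qixqi

j=0: add t[1]='q' → 'q'
j=2: add t[3]='i' → 'qi'
j=4: add t[5]='x' → 'qix'
j=6: add t[1]='q' → 'qixq'
j=8: add t[3]='i' → 'qixqi'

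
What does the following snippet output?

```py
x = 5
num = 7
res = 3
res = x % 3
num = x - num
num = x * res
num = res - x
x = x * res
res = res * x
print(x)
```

10

res = 5%3 = 2
num = 5-7 = -2
num = 5*2 = 10
num = 2-5 = -3
x = 5*2 = 10
res = 2*10 = 20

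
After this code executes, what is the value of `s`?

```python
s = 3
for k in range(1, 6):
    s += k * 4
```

k=1: s = 3+1*4 = 7
k=2: s = 7+2*4 = 15
k=3: s = 15+3*4 = 27
k=4: s = 27+4*4 = 43
k=5: s = 43+5*4 = 63

63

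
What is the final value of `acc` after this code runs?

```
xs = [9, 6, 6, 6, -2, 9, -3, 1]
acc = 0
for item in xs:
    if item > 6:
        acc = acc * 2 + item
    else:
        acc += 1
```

item=9: >6, acc = 0*2+9 = 9
item=6: not >6, acc = 9+1 = 10
item=6: not >6, acc = 10+1 = 11
item=6: not >6, acc = 11+1 = 12
item=-2: not >6, acc = 12+1 = 13
item=9: >6, acc = 13*2+9 = 35
item=-3: not >6, acc = 35+1 = 36
item=1: not >6, acc = 36+1 = 37

37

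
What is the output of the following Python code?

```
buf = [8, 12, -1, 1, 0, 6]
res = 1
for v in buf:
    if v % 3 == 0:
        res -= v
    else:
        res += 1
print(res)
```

v=8: not %3==0, res = 1+1 = 2
v=12: %3==0, res = 2-12 = -10
v=-1: not %3==0, res = (-10)+1 = -9
v=1: not %3==0, res = (-9)+1 = -8
v=0: %3==0, res = (-8)-0 = -8
v=6: %3==0, res = (-8)-6 = -14

-14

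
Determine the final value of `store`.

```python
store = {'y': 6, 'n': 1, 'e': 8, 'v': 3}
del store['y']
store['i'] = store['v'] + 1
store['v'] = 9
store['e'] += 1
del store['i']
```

{'n': 1, 'e': 9, 'v': 9}

del 'y' → {'n': 1, 'e': 8, 'v': 3}
store['i'] = store['v']+1 = 4 → {'n': 1, 'e': 8, 'v': 3, 'i': 4}
store['v'] = 9 → {'n': 1, 'e': 8, 'v': 9, 'i': 4}
store['e'] = 8+1 = 9 → {'n': 1, 'e': 9, 'v': 9, 'i': 4}
del 'i' → {'n': 1, 'e': 9, 'v': 9}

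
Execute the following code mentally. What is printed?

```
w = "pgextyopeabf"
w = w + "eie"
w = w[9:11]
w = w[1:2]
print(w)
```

b

+ 'eie' → 'pgextyopeabfeie'
slice [9:11] → 'ab'
slice [1:2] → 'b'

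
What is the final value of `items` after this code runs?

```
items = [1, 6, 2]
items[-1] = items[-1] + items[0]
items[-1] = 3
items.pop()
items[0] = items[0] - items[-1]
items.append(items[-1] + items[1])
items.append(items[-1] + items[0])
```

items[-1] = items[-1]+items[0] = 2+1 = 3 → [1, 6, 3]
items[-1] = 3 → [1, 6, 3]
pop() removes 3 → [1, 6]
items[0] = items[0]-items[-1] = 1-6 = -5 → [-5, 6]
append items[-1]+items[1] = 6+6 = 12 → [-5, 6, 12]
append items[-1]+items[0] = 12+(-5) = 7 → [-5, 6, 12, 7]

[-5, 6, 12, 7]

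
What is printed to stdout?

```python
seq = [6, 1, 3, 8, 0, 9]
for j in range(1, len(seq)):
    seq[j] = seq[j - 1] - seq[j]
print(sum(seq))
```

-14

j=1: seq[1] = 6-1 = 5 → [6, 5, 3, 8, 0, 9]
j=2: seq[2] = 5-3 = 2 → [6, 5, 2, 8, 0, 9]
j=3: seq[3] = 2-8 = -6 → [6, 5, 2, -6, 0, 9]
j=4: seq[4] = (-6)-0 = -6 → [6, 5, 2, -6, -6, 9]
j=5: seq[5] = (-6)-9 = -15 → [6, 5, 2, -6, -6, -15]
sum = -14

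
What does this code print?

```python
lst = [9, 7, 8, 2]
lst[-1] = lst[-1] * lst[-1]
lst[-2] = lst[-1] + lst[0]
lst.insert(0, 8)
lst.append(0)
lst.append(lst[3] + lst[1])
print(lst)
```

[8, 9, 7, 13, 4, 0, 22]

lst[-1] = lst[-1]*lst[-1] = 2*2 = 4 → [9, 7, 8, 4]
lst[-2] = lst[-1]+lst[0] = 4+9 = 13 → [9, 7, 13, 4]
insert 8 at 0 → [8, 9, 7, 13, 4]
append 0 → [8, 9, 7, 13, 4, 0]
append lst[3]+lst[1] = 13+9 = 22 → [8, 9, 7, 13, 4, 0, 22]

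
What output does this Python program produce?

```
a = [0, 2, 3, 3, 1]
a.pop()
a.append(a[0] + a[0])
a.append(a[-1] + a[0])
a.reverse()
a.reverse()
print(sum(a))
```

pop() removes 1 → [0, 2, 3, 3]
append a[0]+a[0] = 0+0 = 0 → [0, 2, 3, 3, 0]
append a[-1]+a[0] = 0+0 = 0 → [0, 2, 3, 3, 0, 0]
reverse → [0, 0, 3, 3, 2, 0]
reverse → [0, 2, 3, 3, 0, 0]
sum = 8

8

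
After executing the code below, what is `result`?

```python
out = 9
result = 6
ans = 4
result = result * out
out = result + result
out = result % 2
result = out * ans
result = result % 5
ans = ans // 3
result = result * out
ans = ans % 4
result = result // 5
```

0

result = 6*9 = 54
out = 54+54 = 108
out = 54%2 = 0
result = 0*4 = 0
result = 0%5 = 0
ans = 4//3 = 1
result = 0*0 = 0
ans = 1%4 = 1
result = 0//5 = 0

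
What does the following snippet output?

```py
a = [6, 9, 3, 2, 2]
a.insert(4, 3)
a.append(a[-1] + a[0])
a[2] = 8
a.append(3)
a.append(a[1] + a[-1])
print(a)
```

[6, 9, 8, 2, 3, 2, 8, 3, 12]

insert 3 at 4 → [6, 9, 3, 2, 3, 2]
append a[-1]+a[0] = 2+6 = 8 → [6, 9, 3, 2, 3, 2, 8]
a[2] = 8 → [6, 9, 8, 2, 3, 2, 8]
append 3 → [6, 9, 8, 2, 3, 2, 8, 3]
append a[1]+a[-1] = 9+3 = 12 → [6, 9, 8, 2, 3, 2, 8, 3, 12]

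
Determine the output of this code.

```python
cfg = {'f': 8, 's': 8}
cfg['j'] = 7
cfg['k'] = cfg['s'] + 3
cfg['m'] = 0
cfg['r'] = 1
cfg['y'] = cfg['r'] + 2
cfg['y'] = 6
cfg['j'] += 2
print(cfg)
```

{'f': 8, 's': 8, 'j': 9, 'k': 11, 'm': 0, 'r': 1, 'y': 6}

cfg['j'] = 7 → {'f': 8, 's': 8, 'j': 7}
cfg['k'] = cfg['s']+3 = 11 → {'f': 8, 's': 8, 'j': 7, 'k': 11}
cfg['m'] = 0 → {'f': 8, 's': 8, 'j': 7, 'k': 11, 'm': 0}
cfg['r'] = 1 → {'f': 8, 's': 8, 'j': 7, 'k': 11, 'm': 0, 'r': 1}
cfg['y'] = cfg['r']+2 = 3 → {'f': 8, 's': 8, 'j': 7, 'k': 11, 'm': 0, 'r': 1, 'y': 3}
cfg['y'] = 6 → {'f': 8, 's': 8, 'j': 7, 'k': 11, 'm': 0, 'r': 1, 'y': 6}
cfg['j'] = 7+2 = 9 → {'f': 8, 's': 8, 'j': 9, 'k': 11, 'm': 0, 'r': 1, 'y': 6}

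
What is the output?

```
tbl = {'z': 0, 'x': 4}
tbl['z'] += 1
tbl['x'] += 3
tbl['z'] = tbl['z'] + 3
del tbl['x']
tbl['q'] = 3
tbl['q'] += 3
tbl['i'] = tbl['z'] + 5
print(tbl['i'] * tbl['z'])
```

tbl['z'] = 0+1 = 1 → {'z': 1, 'x': 4}
tbl['x'] = 4+3 = 7 → {'z': 1, 'x': 7}
tbl['z'] = tbl['z']+3 = 4 → {'z': 4, 'x': 7}
del 'x' → {'z': 4}
tbl['q'] = 3 → {'z': 4, 'q': 3}
tbl['q'] = 3+3 = 6 → {'z': 4, 'q': 6}
tbl['i'] = tbl['z']+5 = 9 → {'z': 4, 'q': 6, 'i': 9}
tbl['i']*tbl['z'] = 9*4 = 36

36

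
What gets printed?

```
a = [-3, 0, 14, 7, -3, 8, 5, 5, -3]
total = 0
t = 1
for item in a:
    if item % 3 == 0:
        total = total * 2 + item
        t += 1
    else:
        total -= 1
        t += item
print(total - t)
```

item=-3: %3==0, total = 0*2+(-3) = -3; t=2
item=0: %3==0, total = (-3)*2+0 = -6; t=3
item=14: not %3==0, total = (-6)-1 = -7; t=17
item=7: not %3==0, total = (-7)-1 = -8; t=24
item=-3: %3==0, total = (-8)*2+(-3) = -19; t=25
item=8: not %3==0, total = (-19)-1 = -20; t=33
item=5: not %3==0, total = (-20)-1 = -21; t=38
item=5: not %3==0, total = (-21)-1 = -22; t=43
item=-3: %3==0, total = (-22)*2+(-3) = -47; t=44
total-t = (-47)-44 = -91

-91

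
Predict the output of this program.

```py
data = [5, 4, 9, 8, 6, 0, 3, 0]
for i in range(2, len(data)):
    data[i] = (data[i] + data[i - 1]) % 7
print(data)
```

i=2: data[2] = (9+4)%7 = 6 → [5, 4, 6, 8, 6, 0, 3, 0]
i=3: data[3] = (8+6)%7 = 0 → [5, 4, 6, 0, 6, 0, 3, 0]
i=4: data[4] = (6+0)%7 = 6 → [5, 4, 6, 0, 6, 0, 3, 0]
i=5: data[5] = (0+6)%7 = 6 → [5, 4, 6, 0, 6, 6, 3, 0]
i=6: data[6] = (3+6)%7 = 2 → [5, 4, 6, 0, 6, 6, 2, 0]
i=7: data[7] = (0+2)%7 = 2 → [5, 4, 6, 0, 6, 6, 2, 2]

[5, 4, 6, 0, 6, 6, 2, 2]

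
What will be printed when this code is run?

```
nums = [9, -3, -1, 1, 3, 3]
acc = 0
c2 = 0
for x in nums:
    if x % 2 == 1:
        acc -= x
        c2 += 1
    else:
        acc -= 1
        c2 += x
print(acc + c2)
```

-6

x=9: odd, acc = 0-9 = -9; c2=1
x=-3: odd, acc = (-9)-(-3) = -6; c2=2
x=-1: odd, acc = (-6)-(-1) = -5; c2=3
x=1: odd, acc = (-5)-1 = -6; c2=4
x=3: odd, acc = (-6)-3 = -9; c2=5
x=3: odd, acc = (-9)-3 = -12; c2=6
acc+c2 = (-12)+6 = -6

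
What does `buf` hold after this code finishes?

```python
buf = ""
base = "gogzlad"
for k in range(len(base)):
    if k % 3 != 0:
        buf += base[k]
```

'ogla'

k=0: skip
k=1: add 'o' → 'o'
k=2: add 'g' → 'og'
k=3: skip
k=4: add 'l' → 'ogl'
k=5: add 'a' → 'ogla'
k=6: skip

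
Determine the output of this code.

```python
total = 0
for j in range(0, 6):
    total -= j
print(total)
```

-15

j=0: total = 0-0 = 0
j=1: total = 0-1 = -1
j=2: total = (-1)-2 = -3
j=3: total = (-3)-3 = -6
j=4: total = (-6)-4 = -10
j=5: total = (-10)-5 = -15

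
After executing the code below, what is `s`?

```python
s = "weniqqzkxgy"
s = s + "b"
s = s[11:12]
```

'b'

+ 'b' → 'weniqqzkxgyb'
slice [11:12] → 'b'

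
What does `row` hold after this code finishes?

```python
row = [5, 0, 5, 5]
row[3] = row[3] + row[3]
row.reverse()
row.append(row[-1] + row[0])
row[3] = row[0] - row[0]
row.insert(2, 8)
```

[10, 5, 8, 0, 0, 15]

row[3] = row[3]+row[3] = 5+5 = 10 → [5, 0, 5, 10]
reverse → [10, 5, 0, 5]
append row[-1]+row[0] = 5+10 = 15 → [10, 5, 0, 5, 15]
row[3] = row[0]-row[0] = 10-10 = 0 → [10, 5, 0, 0, 15]
insert 8 at 2 → [10, 5, 8, 0, 0, 15]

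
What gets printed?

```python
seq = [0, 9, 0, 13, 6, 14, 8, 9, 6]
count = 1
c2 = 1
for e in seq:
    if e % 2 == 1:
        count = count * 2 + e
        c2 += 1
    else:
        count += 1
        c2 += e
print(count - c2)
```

e=0: not odd, count = 1+1 = 2; c2=1
e=9: odd, count = 2*2+9 = 13; c2=2
e=0: not odd, count = 13+1 = 14; c2=2
e=13: odd, count = 14*2+13 = 41; c2=3
e=6: not odd, count = 41+1 = 42; c2=9
e=14: not odd, count = 42+1 = 43; c2=23
e=8: not odd, count = 43+1 = 44; c2=31
e=9: odd, count = 44*2+9 = 97; c2=32
e=6: not odd, count = 97+1 = 98; c2=38
count-c2 = 98-38 = 60

60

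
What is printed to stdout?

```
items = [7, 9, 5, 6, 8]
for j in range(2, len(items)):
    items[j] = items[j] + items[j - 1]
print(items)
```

j=2: items[2] = 5+9 = 14 → [7, 9, 14, 6, 8]
j=3: items[3] = 6+14 = 20 → [7, 9, 14, 20, 8]
j=4: items[4] = 8+20 = 28 → [7, 9, 14, 20, 28]

[7, 9, 14, 20, 28]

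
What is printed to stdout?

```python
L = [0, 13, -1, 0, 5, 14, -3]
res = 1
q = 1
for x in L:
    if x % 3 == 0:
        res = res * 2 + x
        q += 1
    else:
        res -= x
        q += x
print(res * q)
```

-2835

x=0: %3==0, res = 1*2+0 = 2; q=2
x=13: not %3==0, res = 2-13 = -11; q=15
x=-1: not %3==0, res = (-11)-(-1) = -10; q=14
x=0: %3==0, res = (-10)*2+0 = -20; q=15
x=5: not %3==0, res = (-20)-5 = -25; q=20
x=14: not %3==0, res = (-25)-14 = -39; q=34
x=-3: %3==0, res = (-39)*2+(-3) = -81; q=35
res*q = (-81)*35 = -2835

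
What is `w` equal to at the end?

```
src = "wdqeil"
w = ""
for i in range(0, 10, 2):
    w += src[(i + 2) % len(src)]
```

i=0: add src[2]='q' → 'q'
i=2: add src[4]='i' → 'qi'
i=4: add src[0]='w' → 'qiw'
i=6: add src[2]='q' → 'qiwq'
i=8: add src[4]='i' → 'qiwqi'

'qiwqi'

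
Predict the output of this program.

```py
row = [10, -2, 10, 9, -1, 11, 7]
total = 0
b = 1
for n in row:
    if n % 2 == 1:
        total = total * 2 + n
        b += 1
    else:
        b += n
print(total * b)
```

n=10: not odd; b=11
n=-2: not odd; b=9
n=10: not odd; b=19
n=9: odd, total = 0*2+9 = 9; b=20
n=-1: odd, total = 9*2+(-1) = 17; b=21
n=11: odd, total = 17*2+11 = 45; b=22
n=7: odd, total = 45*2+7 = 97; b=23
total*b = 97*23 = 2231

2231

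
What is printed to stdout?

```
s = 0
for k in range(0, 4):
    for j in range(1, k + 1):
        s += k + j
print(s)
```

k=1,j=1: s = 0+2 = 2
k=2,j=1: s = 2+3 = 5
k=2,j=2: s = 5+4 = 9
k=3,j=1: s = 9+4 = 13
k=3,j=2: s = 13+5 = 18
k=3,j=3: s = 18+6 = 24

24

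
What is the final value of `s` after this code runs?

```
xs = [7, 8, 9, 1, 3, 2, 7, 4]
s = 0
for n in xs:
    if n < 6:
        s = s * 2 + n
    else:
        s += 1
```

n=7: not <6, s = 0+1 = 1
n=8: not <6, s = 1+1 = 2
n=9: not <6, s = 2+1 = 3
n=1: <6, s = 3*2+1 = 7
n=3: <6, s = 7*2+3 = 17
n=2: <6, s = 17*2+2 = 36
n=7: not <6, s = 36+1 = 37
n=4: <6, s = 37*2+4 = 78

78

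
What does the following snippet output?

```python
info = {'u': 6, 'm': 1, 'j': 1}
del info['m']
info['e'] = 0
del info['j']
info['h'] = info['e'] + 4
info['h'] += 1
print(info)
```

del 'm' → {'u': 6, 'j': 1}
info['e'] = 0 → {'u': 6, 'j': 1, 'e': 0}
del 'j' → {'u': 6, 'e': 0}
info['h'] = info['e']+4 = 4 → {'u': 6, 'e': 0, 'h': 4}
info['h'] = 4+1 = 5 → {'u': 6, 'e': 0, 'h': 5}

{'u': 6, 'e': 0, 'h': 5}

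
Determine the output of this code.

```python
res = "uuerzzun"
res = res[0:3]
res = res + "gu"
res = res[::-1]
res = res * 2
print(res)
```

ugeuuugeuu

slice [0:3] → 'uue'
+ 'gu' → 'uuegu'
reverse → 'ugeuu'
repeat ×2 → 'ugeuuugeuu'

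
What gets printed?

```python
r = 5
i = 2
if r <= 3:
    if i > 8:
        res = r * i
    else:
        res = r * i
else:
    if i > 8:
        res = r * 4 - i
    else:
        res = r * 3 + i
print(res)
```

r=5, i=2
r <= 3 is False; i > 8 is False
→ res = r * 3 + i = 17

17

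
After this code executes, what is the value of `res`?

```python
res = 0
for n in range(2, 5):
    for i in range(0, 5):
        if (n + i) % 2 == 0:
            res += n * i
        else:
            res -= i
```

n=2,i=0: even sum, res = 0+0 = 0
n=2,i=1: odd sum, res = 0-1 = -1
n=2,i=2: even sum, res = (-1)+4 = 3
n=2,i=3: odd sum, res = 3-3 = 0
n=2,i=4: even sum, res = 0+8 = 8
n=3,i=0: odd sum, res = 8-0 = 8
n=3,i=1: even sum, res = 8+3 = 11
n=3,i=2: odd sum, res = 11-2 = 9
n=3,i=3: even sum, res = 9+9 = 18
n=3,i=4: odd sum, res = 18-4 = 14
n=4,i=0: even sum, res = 14+0 = 14
n=4,i=1: odd sum, res = 14-1 = 13
n=4,i=2: even sum, res = 13+8 = 21
n=4,i=3: odd sum, res = 21-3 = 18
n=4,i=4: even sum, res = 18+16 = 34

34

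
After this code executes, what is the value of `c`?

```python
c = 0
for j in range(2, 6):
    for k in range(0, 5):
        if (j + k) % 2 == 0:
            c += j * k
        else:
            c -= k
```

48

j=2,k=0: even sum, c = 0+0 = 0
j=2,k=1: odd sum, c = 0-1 = -1
j=2,k=2: even sum, c = (-1)+4 = 3
j=2,k=3: odd sum, c = 3-3 = 0
j=2,k=4: even sum, c = 0+8 = 8
j=3,k=0: odd sum, c = 8-0 = 8
j=3,k=1: even sum, c = 8+3 = 11
j=3,k=2: odd sum, c = 11-2 = 9
j=3,k=3: even sum, c = 9+9 = 18
j=3,k=4: odd sum, c = 18-4 = 14
j=4,k=0: even sum, c = 14+0 = 14
j=4,k=1: odd sum, c = 14-1 = 13
j=4,k=2: even sum, c = 13+8 = 21
j=4,k=3: odd sum, c = 21-3 = 18
j=4,k=4: even sum, c = 18+16 = 34
j=5,k=0: odd sum, c = 34-0 = 34
j=5,k=1: even sum, c = 34+5 = 39
j=5,k=2: odd sum, c = 39-2 = 37
j=5,k=3: even sum, c = 37+15 = 52
j=5,k=4: odd sum, c = 52-4 = 48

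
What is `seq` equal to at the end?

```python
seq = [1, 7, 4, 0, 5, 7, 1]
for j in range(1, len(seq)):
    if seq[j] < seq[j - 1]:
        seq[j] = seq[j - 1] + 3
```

[1, 7, 10, 13, 16, 19, 22]

j=1: 7>=1, unchanged → [1, 7, 4, 0, 5, 7, 1]
j=2: 4<7, seq[2] = 7+3 = 10 → [1, 7, 10, 0, 5, 7, 1]
j=3: 0<10, seq[3] = 10+3 = 13 → [1, 7, 10, 13, 5, 7, 1]
j=4: 5<13, seq[4] = 13+3 = 16 → [1, 7, 10, 13, 16, 7, 1]
j=5: 7<16, seq[5] = 16+3 = 19 → [1, 7, 10, 13, 16, 19, 1]
j=6: 1<19, seq[6] = 19+3 = 22 → [1, 7, 10, 13, 16, 19, 22]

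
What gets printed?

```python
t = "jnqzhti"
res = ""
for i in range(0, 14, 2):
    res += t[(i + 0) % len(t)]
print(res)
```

i=0: add t[0]='j' → 'j'
i=2: add t[2]='q' → 'jq'
i=4: add t[4]='h' → 'jqh'
i=6: add t[6]='i' → 'jqhi'
i=8: add t[1]='n' → 'jqhin'
i=10: add t[3]='z' → 'jqhinz'
i=12: add t[5]='t' → 'jqhinzt'

jqhinzt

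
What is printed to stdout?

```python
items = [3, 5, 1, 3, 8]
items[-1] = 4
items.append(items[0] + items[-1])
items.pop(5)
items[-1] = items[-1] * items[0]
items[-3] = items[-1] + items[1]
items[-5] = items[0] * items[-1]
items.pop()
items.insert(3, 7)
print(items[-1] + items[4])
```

items[-1] = 4 → [3, 5, 1, 3, 4]
append items[0]+items[-1] = 3+4 = 7 → [3, 5, 1, 3, 4, 7]
pop(5) removes 7 → [3, 5, 1, 3, 4]
items[-1] = items[-1]*items[0] = 4*3 = 12 → [3, 5, 1, 3, 12]
items[-3] = items[-1]+items[1] = 12+5 = 17 → [3, 5, 17, 3, 12]
items[-5] = items[0]*items[-1] = 3*12 = 36 → [36, 5, 17, 3, 12]
pop() removes 12 → [36, 5, 17, 3]
insert 7 at 3 → [36, 5, 17, 7, 3]
items[-1]+items[4] = 3+3 = 6

6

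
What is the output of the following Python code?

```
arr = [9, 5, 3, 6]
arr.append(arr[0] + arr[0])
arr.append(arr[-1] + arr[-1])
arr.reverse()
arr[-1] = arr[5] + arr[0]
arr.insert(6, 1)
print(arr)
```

[36, 18, 6, 3, 5, 45, 1]

append arr[0]+arr[0] = 9+9 = 18 → [9, 5, 3, 6, 18]
append arr[-1]+arr[-1] = 18+18 = 36 → [9, 5, 3, 6, 18, 36]
reverse → [36, 18, 6, 3, 5, 9]
arr[-1] = arr[5]+arr[0] = 9+36 = 45 → [36, 18, 6, 3, 5, 45]
insert 1 at 6 → [36, 18, 6, 3, 5, 45, 1]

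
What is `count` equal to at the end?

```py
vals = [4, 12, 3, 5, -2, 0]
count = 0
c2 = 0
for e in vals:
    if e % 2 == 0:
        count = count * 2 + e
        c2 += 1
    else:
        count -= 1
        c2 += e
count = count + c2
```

80

e=4: even, count = 0*2+4 = 4; c2=1
e=12: even, count = 4*2+12 = 20; c2=2
e=3: not even, count = 20-1 = 19; c2=5
e=5: not even, count = 19-1 = 18; c2=10
e=-2: even, count = 18*2+(-2) = 34; c2=11
e=0: even, count = 34*2+0 = 68; c2=12
count+c2 = 68+12 = 80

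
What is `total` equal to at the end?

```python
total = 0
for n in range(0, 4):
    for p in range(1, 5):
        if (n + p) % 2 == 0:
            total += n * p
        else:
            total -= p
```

8

n=0,p=1: odd sum, total = 0-1 = -1
n=0,p=2: even sum, total = (-1)+0 = -1
n=0,p=3: odd sum, total = (-1)-3 = -4
n=0,p=4: even sum, total = (-4)+0 = -4
n=1,p=1: even sum, total = (-4)+1 = -3
n=1,p=2: odd sum, total = (-3)-2 = -5
n=1,p=3: even sum, total = (-5)+3 = -2
n=1,p=4: odd sum, total = (-2)-4 = -6
n=2,p=1: odd sum, total = (-6)-1 = -7
n=2,p=2: even sum, total = (-7)+4 = -3
n=2,p=3: odd sum, total = (-3)-3 = -6
n=2,p=4: even sum, total = (-6)+8 = 2
n=3,p=1: even sum, total = 2+3 = 5
n=3,p=2: odd sum, total = 5-2 = 3
n=3,p=3: even sum, total = 3+9 = 12
n=3,p=4: odd sum, total = 12-4 = 8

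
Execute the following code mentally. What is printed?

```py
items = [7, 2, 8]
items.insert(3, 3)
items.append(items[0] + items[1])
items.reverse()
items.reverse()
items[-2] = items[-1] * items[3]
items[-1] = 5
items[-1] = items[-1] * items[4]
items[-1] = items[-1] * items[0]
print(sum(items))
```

insert 3 at 3 → [7, 2, 8, 3]
append items[0]+items[1] = 7+2 = 9 → [7, 2, 8, 3, 9]
reverse → [9, 3, 8, 2, 7]
reverse → [7, 2, 8, 3, 9]
items[-2] = items[-1]*items[3] = 9*3 = 27 → [7, 2, 8, 27, 9]
items[-1] = 5 → [7, 2, 8, 27, 5]
items[-1] = items[-1]*items[4] = 5*5 = 25 → [7, 2, 8, 27, 25]
items[-1] = items[-1]*items[0] = 25*7 = 175 → [7, 2, 8, 27, 175]
sum = 219

219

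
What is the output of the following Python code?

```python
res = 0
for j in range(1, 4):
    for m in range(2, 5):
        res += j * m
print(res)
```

j=1,m=2: res = 0+2 = 2
j=1,m=3: res = 2+3 = 5
j=1,m=4: res = 5+4 = 9
j=2,m=2: res = 9+4 = 13
j=2,m=3: res = 13+6 = 19
j=2,m=4: res = 19+8 = 27
j=3,m=2: res = 27+6 = 33
j=3,m=3: res = 33+9 = 42
j=3,m=4: res = 42+12 = 54

54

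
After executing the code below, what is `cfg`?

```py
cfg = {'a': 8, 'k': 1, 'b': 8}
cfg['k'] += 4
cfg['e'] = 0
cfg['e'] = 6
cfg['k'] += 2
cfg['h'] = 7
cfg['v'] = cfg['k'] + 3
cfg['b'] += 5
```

cfg['k'] = 1+4 = 5 → {'a': 8, 'k': 5, 'b': 8}
cfg['e'] = 0 → {'a': 8, 'k': 5, 'b': 8, 'e': 0}
cfg['e'] = 6 → {'a': 8, 'k': 5, 'b': 8, 'e': 6}
cfg['k'] = 5+2 = 7 → {'a': 8, 'k': 7, 'b': 8, 'e': 6}
cfg['h'] = 7 → {'a': 8, 'k': 7, 'b': 8, 'e': 6, 'h': 7}
cfg['v'] = cfg['k']+3 = 10 → {'a': 8, 'k': 7, 'b': 8, 'e': 6, 'h': 7, 'v': 10}
cfg['b'] = 8+5 = 13 → {'a': 8, 'k': 7, 'b': 13, 'e': 6, 'h': 7, 'v': 10}

{'a': 8, 'k': 7, 'b': 13, 'e': 6, 'h': 7, 'v': 10}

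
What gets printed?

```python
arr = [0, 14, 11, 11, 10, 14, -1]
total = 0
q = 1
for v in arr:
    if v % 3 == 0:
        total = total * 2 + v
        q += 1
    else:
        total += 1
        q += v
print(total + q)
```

v=0: %3==0, total = 0*2+0 = 0; q=2
v=14: not %3==0, total = 0+1 = 1; q=16
v=11: not %3==0, total = 1+1 = 2; q=27
v=11: not %3==0, total = 2+1 = 3; q=38
v=10: not %3==0, total = 3+1 = 4; q=48
v=14: not %3==0, total = 4+1 = 5; q=62
v=-1: not %3==0, total = 5+1 = 6; q=61
total+q = 6+61 = 67

67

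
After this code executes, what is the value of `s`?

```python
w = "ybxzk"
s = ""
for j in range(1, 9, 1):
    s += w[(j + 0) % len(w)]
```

'bxzkybxz'

j=1: add w[1]='b' → 'b'
j=2: add w[2]='x' → 'bx'
j=3: add w[3]='z' → 'bxz'
j=4: add w[4]='k' → 'bxzk'
j=5: add w[0]='y' → 'bxzky'
j=6: add w[1]='b' → 'bxzkyb'
j=7: add w[2]='x' → 'bxzkybx'
j=8: add w[3]='z' → 'bxzkybxz'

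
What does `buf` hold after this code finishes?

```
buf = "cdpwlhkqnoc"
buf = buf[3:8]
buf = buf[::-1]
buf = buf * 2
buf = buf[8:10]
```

'lw'

slice [3:8] → 'wlhkq'
reverse → 'qkhlw'
repeat ×2 → 'qkhlwqkhlw'
slice [8:10] → 'lw'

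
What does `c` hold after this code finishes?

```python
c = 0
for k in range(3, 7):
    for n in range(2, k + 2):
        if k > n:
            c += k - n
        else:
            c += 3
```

44

k=3,n=2: 3>2, c = 0+1 = 1
k=3,n=3: not 3>3, c = 1+3 = 4
k=3,n=4: not 3>4, c = 4+3 = 7
k=4,n=2: 4>2, c = 7+2 = 9
k=4,n=3: 4>3, c = 9+1 = 10
k=4,n=4: not 4>4, c = 10+3 = 13
k=4,n=5: not 4>5, c = 13+3 = 16
k=5,n=2: 5>2, c = 16+3 = 19
k=5,n=3: 5>3, c = 19+2 = 21
k=5,n=4: 5>4, c = 21+1 = 22
k=5,n=5: not 5>5, c = 22+3 = 25
k=5,n=6: not 5>6, c = 25+3 = 28
k=6,n=2: 6>2, c = 28+4 = 32
k=6,n=3: 6>3, c = 32+3 = 35
k=6,n=4: 6>4, c = 35+2 = 37
k=6,n=5: 6>5, c = 37+1 = 38
k=6,n=6: not 6>6, c = 38+3 = 41
k=6,n=7: not 6>7, c = 41+3 = 44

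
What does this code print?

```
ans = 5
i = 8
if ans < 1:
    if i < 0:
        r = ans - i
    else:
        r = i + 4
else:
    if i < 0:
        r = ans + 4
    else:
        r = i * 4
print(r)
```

ans=5, i=8
ans < 1 is False; i < 0 is False
→ r = i * 4 = 32

32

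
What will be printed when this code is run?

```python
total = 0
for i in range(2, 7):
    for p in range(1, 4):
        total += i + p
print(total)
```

i=2,p=1: total = 0+3 = 3
i=2,p=2: total = 3+4 = 7
i=2,p=3: total = 7+5 = 12
i=3,p=1: total = 12+4 = 16
i=3,p=2: total = 16+5 = 21
i=3,p=3: total = 21+6 = 27
i=4,p=1: total = 27+5 = 32
i=4,p=2: total = 32+6 = 38
i=4,p=3: total = 38+7 = 45
i=5,p=1: total = 45+6 = 51
i=5,p=2: total = 51+7 = 58
i=5,p=3: total = 58+8 = 66
i=6,p=1: total = 66+7 = 73
i=6,p=2: total = 73+8 = 81
i=6,p=3: total = 81+9 = 90

90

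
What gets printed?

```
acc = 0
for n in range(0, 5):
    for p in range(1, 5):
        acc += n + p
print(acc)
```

90

n=0,p=1: acc = 0+1 = 1
n=0,p=2: acc = 1+2 = 3
n=0,p=3: acc = 3+3 = 6
n=0,p=4: acc = 6+4 = 10
n=1,p=1: acc = 10+2 = 12
n=1,p=2: acc = 12+3 = 15
n=1,p=3: acc = 15+4 = 19
n=1,p=4: acc = 19+5 = 24
n=2,p=1: acc = 24+3 = 27
n=2,p=2: acc = 27+4 = 31
n=2,p=3: acc = 31+5 = 36
n=2,p=4: acc = 36+6 = 42
n=3,p=1: acc = 42+4 = 46
n=3,p=2: acc = 46+5 = 51
n=3,p=3: acc = 51+6 = 57
n=3,p=4: acc = 57+7 = 64
n=4,p=1: acc = 64+5 = 69
n=4,p=2: acc = 69+6 = 75
n=4,p=3: acc = 75+7 = 82
n=4,p=4: acc = 82+8 = 90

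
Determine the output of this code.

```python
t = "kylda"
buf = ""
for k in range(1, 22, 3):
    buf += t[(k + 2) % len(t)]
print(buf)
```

k=1: add t[3]='d' → 'd'
k=4: add t[1]='y' → 'dy'
k=7: add t[4]='a' → 'dya'
k=10: add t[2]='l' → 'dyal'
k=13: add t[0]='k' → 'dyalk'
k=16: add t[3]='d' → 'dyalkd'
k=19: add t[1]='y' → 'dyalkdy'

dyalkdy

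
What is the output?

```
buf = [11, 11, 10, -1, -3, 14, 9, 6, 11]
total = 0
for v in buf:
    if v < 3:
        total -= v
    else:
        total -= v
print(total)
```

-68

v=11: not <3, total = 0-11 = -11
v=11: not <3, total = (-11)-11 = -22
v=10: not <3, total = (-22)-10 = -32
v=-1: <3, total = (-32)-(-1) = -31
v=-3: <3, total = (-31)-(-3) = -28
v=14: not <3, total = (-28)-14 = -42
v=9: not <3, total = (-42)-9 = -51
v=6: not <3, total = (-51)-6 = -57
v=11: not <3, total = (-57)-11 = -68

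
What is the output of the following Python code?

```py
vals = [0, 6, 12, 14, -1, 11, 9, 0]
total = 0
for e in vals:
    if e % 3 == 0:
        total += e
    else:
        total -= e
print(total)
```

3

e=0: %3==0, total = 0+0 = 0
e=6: %3==0, total = 0+6 = 6
e=12: %3==0, total = 6+12 = 18
e=14: not %3==0, total = 18-14 = 4
e=-1: not %3==0, total = 4-(-1) = 5
e=11: not %3==0, total = 5-11 = -6
e=9: %3==0, total = (-6)+9 = 3
e=0: %3==0, total = 3+0 = 3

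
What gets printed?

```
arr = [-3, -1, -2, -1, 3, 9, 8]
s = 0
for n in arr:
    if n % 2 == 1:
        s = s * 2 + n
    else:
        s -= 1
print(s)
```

n=-3: odd, s = 0*2+(-3) = -3
n=-1: odd, s = (-3)*2+(-1) = -7
n=-2: not odd, s = (-7)-1 = -8
n=-1: odd, s = (-8)*2+(-1) = -17
n=3: odd, s = (-17)*2+3 = -31
n=9: odd, s = (-31)*2+9 = -53
n=8: not odd, s = (-53)-1 = -54

-54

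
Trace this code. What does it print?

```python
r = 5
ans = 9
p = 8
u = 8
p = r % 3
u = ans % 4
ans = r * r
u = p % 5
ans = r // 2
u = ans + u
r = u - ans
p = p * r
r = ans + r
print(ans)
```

2

p = 5%3 = 2
u = 9%4 = 1
ans = 5*5 = 25
u = 2%5 = 2
ans = 5//2 = 2
u = 2+2 = 4
r = 4-2 = 2
p = 2*2 = 4
r = 2+2 = 4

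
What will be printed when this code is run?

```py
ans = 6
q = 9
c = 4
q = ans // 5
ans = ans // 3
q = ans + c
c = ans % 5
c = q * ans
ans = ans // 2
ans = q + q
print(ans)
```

12

q = 6//5 = 1
ans = 6//3 = 2
q = 2+4 = 6
c = 2%5 = 2
c = 6*2 = 12
ans = 2//2 = 1
ans = 6+6 = 12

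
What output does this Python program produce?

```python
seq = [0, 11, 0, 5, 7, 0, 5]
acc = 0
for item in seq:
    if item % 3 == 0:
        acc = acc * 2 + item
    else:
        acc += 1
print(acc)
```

9

item=0: %3==0, acc = 0*2+0 = 0
item=11: not %3==0, acc = 0+1 = 1
item=0: %3==0, acc = 1*2+0 = 2
item=5: not %3==0, acc = 2+1 = 3
item=7: not %3==0, acc = 3+1 = 4
item=0: %3==0, acc = 4*2+0 = 8
item=5: not %3==0, acc = 8+1 = 9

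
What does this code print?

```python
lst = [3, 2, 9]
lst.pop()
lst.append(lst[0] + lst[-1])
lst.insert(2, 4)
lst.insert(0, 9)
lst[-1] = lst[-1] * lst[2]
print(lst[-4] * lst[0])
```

pop() removes 9 → [3, 2]
append lst[0]+lst[-1] = 3+2 = 5 → [3, 2, 5]
insert 4 at 2 → [3, 2, 4, 5]
insert 9 at 0 → [9, 3, 2, 4, 5]
lst[-1] = lst[-1]*lst[2] = 5*2 = 10 → [9, 3, 2, 4, 10]
lst[-4]*lst[0] = 3*9 = 27

27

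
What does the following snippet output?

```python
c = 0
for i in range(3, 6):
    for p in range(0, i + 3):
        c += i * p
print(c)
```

i=3,p=0: c = 0+0 = 0
i=3,p=1: c = 0+3 = 3
i=3,p=2: c = 3+6 = 9
i=3,p=3: c = 9+9 = 18
i=3,p=4: c = 18+12 = 30
i=3,p=5: c = 30+15 = 45
i=4,p=0: c = 45+0 = 45
i=4,p=1: c = 45+4 = 49
i=4,p=2: c = 49+8 = 57
i=4,p=3: c = 57+12 = 69
i=4,p=4: c = 69+16 = 85
i=4,p=5: c = 85+20 = 105
i=4,p=6: c = 105+24 = 129
i=5,p=0: c = 129+0 = 129
i=5,p=1: c = 129+5 = 134
i=5,p=2: c = 134+10 = 144
i=5,p=3: c = 144+15 = 159
i=5,p=4: c = 159+20 = 179
i=5,p=5: c = 179+25 = 204
i=5,p=6: c = 204+30 = 234
i=5,p=7: c = 234+35 = 269

269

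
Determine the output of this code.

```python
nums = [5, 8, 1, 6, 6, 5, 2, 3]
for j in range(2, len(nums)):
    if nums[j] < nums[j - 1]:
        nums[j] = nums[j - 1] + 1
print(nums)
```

j=2: 1<8, nums[2] = 8+1 = 9 → [5, 8, 9, 6, 6, 5, 2, 3]
j=3: 6<9, nums[3] = 9+1 = 10 → [5, 8, 9, 10, 6, 5, 2, 3]
j=4: 6<10, nums[4] = 10+1 = 11 → [5, 8, 9, 10, 11, 5, 2, 3]
j=5: 5<11, nums[5] = 11+1 = 12 → [5, 8, 9, 10, 11, 12, 2, 3]
j=6: 2<12, nums[6] = 12+1 = 13 → [5, 8, 9, 10, 11, 12, 13, 3]
j=7: 3<13, nums[7] = 13+1 = 14 → [5, 8, 9, 10, 11, 12, 13, 14]

[5, 8, 9, 10, 11, 12, 13, 14]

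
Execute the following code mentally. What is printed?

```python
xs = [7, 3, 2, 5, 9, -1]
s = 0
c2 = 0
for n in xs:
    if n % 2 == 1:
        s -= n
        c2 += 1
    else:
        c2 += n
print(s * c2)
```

-161

n=7: odd, s = 0-7 = -7; c2=1
n=3: odd, s = (-7)-3 = -10; c2=2
n=2: not odd; c2=4
n=5: odd, s = (-10)-5 = -15; c2=5
n=9: odd, s = (-15)-9 = -24; c2=6
n=-1: odd, s = (-24)-(-1) = -23; c2=7
s*c2 = (-23)*7 = -161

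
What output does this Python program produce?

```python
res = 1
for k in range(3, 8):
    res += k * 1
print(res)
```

26

k=3: res = 1+3*1 = 4
k=4: res = 4+4*1 = 8
k=5: res = 8+5*1 = 13
k=6: res = 13+6*1 = 19
k=7: res = 19+7*1 = 26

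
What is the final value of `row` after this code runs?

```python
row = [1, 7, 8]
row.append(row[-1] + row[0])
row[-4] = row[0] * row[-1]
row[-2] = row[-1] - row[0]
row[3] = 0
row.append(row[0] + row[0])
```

[9, 7, 0, 0, 18]

append row[-1]+row[0] = 8+1 = 9 → [1, 7, 8, 9]
row[-4] = row[0]*row[-1] = 1*9 = 9 → [9, 7, 8, 9]
row[-2] = row[-1]-row[0] = 9-9 = 0 → [9, 7, 0, 9]
row[3] = 0 → [9, 7, 0, 0]
append row[0]+row[0] = 9+9 = 18 → [9, 7, 0, 0, 18]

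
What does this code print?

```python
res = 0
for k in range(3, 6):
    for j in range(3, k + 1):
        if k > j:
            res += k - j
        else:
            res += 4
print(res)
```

16

k=3,j=3: not 3>3, res = 0+4 = 4
k=4,j=3: 4>3, res = 4+1 = 5
k=4,j=4: not 4>4, res = 5+4 = 9
k=5,j=3: 5>3, res = 9+2 = 11
k=5,j=4: 5>4, res = 11+1 = 12
k=5,j=5: not 5>5, res = 12+4 = 16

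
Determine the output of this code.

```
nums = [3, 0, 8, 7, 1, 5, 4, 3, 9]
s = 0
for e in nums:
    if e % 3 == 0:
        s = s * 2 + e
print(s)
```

39

e=3: %3==0, s = 0*2+3 = 3
e=0: %3==0, s = 3*2+0 = 6
e=8: not %3==0
e=7: not %3==0
e=1: not %3==0
e=5: not %3==0
e=4: not %3==0
e=3: %3==0, s = 6*2+3 = 15
e=9: %3==0, s = 15*2+9 = 39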